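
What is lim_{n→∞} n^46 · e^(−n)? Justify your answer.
lim = 0

Exponentials with base > 1 dominate every fixed polynomial: for any fixed c, n^c / e^n → 0 as n → ∞ (e.g. by the ratio test, or since e^n grows faster than any power of n). Hence n^46 · e^(−n) = n^46 / e^n → 0.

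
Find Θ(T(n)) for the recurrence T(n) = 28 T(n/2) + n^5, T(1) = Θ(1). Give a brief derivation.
T(n) = Θ(n^5)

log_2 28 ≈ 4.807. f(n) = n^5 dominates n^(log_2 28) since 5 > 4.807, and the regularity condition a·f(n/b) = 28·(n/2)^5 = (28/32)·n^5 ≤ c·f(n) holds with c = 28/32 ≈ 0.875 < 1. So this is Case 3: T(n) = Θ(f(n)) = Θ(n^5).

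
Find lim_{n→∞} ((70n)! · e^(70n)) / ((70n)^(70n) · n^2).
lim = 0

Stirling: (70n)! ~ sqrt(2π·70n) · (70n/e)^(70n). Hence
  (70n)! · e^(70n) / (70n)^(70n) ~ sqrt(2π·70n).
Dividing by n^2: sqrt(2π·70n) / n^2 = sqrt(2π·70) · n^((1−4)/2), so the expression behaves like sqrt(2π·70) · n^((1−4)/2) → 0.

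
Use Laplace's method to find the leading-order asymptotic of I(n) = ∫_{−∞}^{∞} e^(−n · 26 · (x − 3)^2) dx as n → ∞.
I(n) = sqrt(π/(26n))

Here φ(x) = 26 · (x − 3)^2 has its unique minimum at x* = 3 with φ(x*) = 0 and φ''(x*) = 52. Laplace's method gives
  I(n) ~ e^(−n φ(x*)) · sqrt(2π / (n · φ''(x*))) = sqrt(2π / (52n)) = sqrt(π/(26n)).
This is exact: substituting u = (x − 3)·sqrt(26n) gives I(n) = (1/sqrt(26n)) ∫_{−∞}^{∞} e^(−u^2) du = sqrt(π/(26n)).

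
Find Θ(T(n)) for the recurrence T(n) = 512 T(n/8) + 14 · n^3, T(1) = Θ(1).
T(n) = Θ(n^3 log n)

log_8 512 = 3, and f(n) = 14 · n^3 = Θ(n^(log_8 512)). This is Case 2 of the master theorem: T(n) = Θ(f(n) · log n) = Θ(n^3 log n).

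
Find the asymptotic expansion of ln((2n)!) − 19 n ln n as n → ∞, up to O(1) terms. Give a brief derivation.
ln((2n)!) − 19 n ln n = −17 n ln n + 2(ln 2 − 1) n + (1/2) ln(2π·2n) + O(1/n)

Stirling: ln((2n)!) = 2n ln(2n) − 2n + (1/2) ln(2π·2n) + O(1/n).
Expand 2n ln(2n) = 2n (ln n + ln 2) = 2n ln n + 2n ln 2.
Subtract 19n ln n: leading term is (2 − 19) n ln n = −17 n ln n. The next term is 2n ln 2 − 2n = 2(ln 2 − 1) n. Then the (1/2) ln(2π·2n) correction.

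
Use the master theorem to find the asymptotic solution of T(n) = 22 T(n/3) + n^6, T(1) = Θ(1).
T(n) = Θ(n^6)

log_3 22 ≈ 2.814. f(n) = n^6 dominates n^(log_3 22) since 6 > 2.814, and the regularity condition a·f(n/b) = 22·(n/3)^6 = (22/729)·n^6 ≤ c·f(n) holds with c = 22/729 ≈ 0.0302 < 1. So this is Case 3: T(n) = Θ(f(n)) = Θ(n^6).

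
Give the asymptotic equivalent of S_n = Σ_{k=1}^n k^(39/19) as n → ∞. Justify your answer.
S_n ~ (19/58) · n^(58/19)

Integral comparison: Σ_{k=1}^n k^(39/19) = ∫_0^n x^(39/19) dx + O(n^(39/19)). The integral is n^(1 + 39/19) / (1 + 39/19) = n^((39+19)/19) / ((39+19)/19) = (19/58) · n^(58/19).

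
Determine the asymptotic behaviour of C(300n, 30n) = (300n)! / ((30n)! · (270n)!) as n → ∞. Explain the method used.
C(300n, 30n) ~ (10000000000/387420489)^(30n) · sqrt(5/(9π·30n))

Write N = 30n. Apply Stirling to each factorial:
  (10N)! ~ sqrt(2π·10N) · (10N/e)^(10N),
  N! ~ sqrt(2π N) · (N/e)^N,
  (9N)! ~ sqrt(2π·9N) · (9N/e)^(9N).
The exponential factors combine to (10N)^(10N) / (N^N · (9N)^(9N)) = 10^(10N)/9^(9N) = (10^10/9^9)^N = (10000000000/387420489)^N.
The square-root prefactors combine to sqrt(2π·10N) / (sqrt(2π N)·sqrt(2π·9N)) = sqrt(10 / (2π·9·N)) = sqrt(5/(9π·30n)).
Substituting N = 30n: C(300n, 30n) ~ (10000000000/387420489)^(30n) · sqrt(5/(9π·30n)).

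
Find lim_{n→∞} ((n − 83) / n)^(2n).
lim = e^(−166)

Rewrite as (1 − 83/n)^(2n). By the standard limit (1 + x/n)^n → e^x, we have (1 − 83/n)^n → e^(−83), and raising to the 2nd power gives e^(−166).
More precisely, ln[(1 − 83/n)^(2n)] = 2n · ln(1 − 83/n) = 2n · (-83/n + O(1/n^2)) = -166 + O(1/n) → -166.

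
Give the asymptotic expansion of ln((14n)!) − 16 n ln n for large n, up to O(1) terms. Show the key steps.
ln((14n)!) − 16 n ln n = −2 n ln n + 14(ln 14 − 1) n + (1/2) ln(2π·14n) + O(1/n)

Stirling: ln((14n)!) = 14n ln(14n) − 14n + (1/2) ln(2π·14n) + O(1/n).
Expand 14n ln(14n) = 14n (ln n + ln 14) = 14n ln n + 14n ln 14.
Subtract 16n ln n: leading term is (14 − 16) n ln n = −2 n ln n. The next term is 14n ln 14 − 14n = 14(ln 14 − 1) n. Then the (1/2) ln(2π·14n) correction.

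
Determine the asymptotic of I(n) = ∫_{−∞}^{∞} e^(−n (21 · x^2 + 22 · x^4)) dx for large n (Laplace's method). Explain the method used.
I(n) ~ sqrt(π/(21n))

φ(x) = 21 · x^2 + 22 · x^4 has its unique global minimum at x* = 0 (since φ'(x) = 42x + 88x^3 = 0 only at x = 0 for real x with both coefficients positive, and φ → ∞ as |x| → ∞). At x* = 0, φ(0) = 0 and φ''(0) = 42. Laplace's method then gives
  I(n) ~ sqrt(2π / (n · φ''(0))) · e^(−n φ(0)) = sqrt(2π / (42n)) = sqrt(π/(21n)).
The 22 · x^4 term contributes only at subleading order (an O(1/n) relative correction).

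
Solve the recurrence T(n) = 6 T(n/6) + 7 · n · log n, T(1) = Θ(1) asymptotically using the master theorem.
T(n) = Θ(n · (log n)^2)

Here log_6 6 = 1 and f(n) = 7 · n · log n = Θ(n^(log_6 6) · (log n)^1). This is the extended Case 2 of the master theorem (f matches the critical exponent up to log factors), giving T(n) = Θ(n^(log_6 6) · (log n)^(1+1)) = Θ(n · (log n)^2).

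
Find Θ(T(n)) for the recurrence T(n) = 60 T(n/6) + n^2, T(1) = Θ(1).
T(n) = Θ(n^(log_6 60))

Master theorem: compare f(n) = n^2 to n^(log_6 60) where log_6 60 ≈ 2.285. Since 2 < log_6 60, we have f(n) = O(n^(log_6 60 − ε)) for some ε > 0 — Case 1. Hence T(n) = Θ(n^(log_6 60)).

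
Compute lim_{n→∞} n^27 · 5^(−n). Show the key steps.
lim = 0

Exponentials with base > 1 dominate every fixed polynomial: for any fixed c, n^c / 5^n → 0 as n → ∞ (e.g. by the ratio test, or by writing 5^n = e^(n ln 5) and noting e^(n ln 5) / n^c → ∞). Hence n^27 · 5^(−n) = n^27 / 5^n → 0.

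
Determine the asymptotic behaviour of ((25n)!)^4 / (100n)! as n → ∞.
((25n)!)^4/(100n)! ~ ((2π·25n)^(3/2) / 2) · 4^(−4·25n)  →  0

Write N = 25n. Stirling: N! ~ sqrt(2π N)(N/e)^N and (4N)! ~ sqrt(2π·4N)·(4N/e)^(4N).
  (N!)^4/(4N)! ~ (2π N)^(4/2) (N/e)^(4N) / [sqrt(2π·4N) (4N/e)^(4N)]
     = (2π N)^(4/2) / sqrt(2π·4N) · (N/(4N))^(4N)
     = (2π N)^((4−1)/2) / 2 · 4^(−4N).
Since 4^4 > 1, the factor 4^(−4N) decays exponentially, so the ratio → 0. Substituting N = 25n gives the stated form.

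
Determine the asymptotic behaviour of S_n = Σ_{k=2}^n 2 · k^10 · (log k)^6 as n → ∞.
S_n ~ 2 · n^11 · (log n)^6 / 11

By integral comparison, S_n = ∫_1^n 2 · x^10 · (log x)^6 dx + O(n^10 · (log n)^6). For the integral, the leading term of ∫_1^n x^10 (log x)^6 dx is n^11/11 · (log n)^6 (by repeated integration by parts; each step lowers the log-exponent and produces a relatively O(1/log n) correction). Hence S_n ~ 2 · n^11 · (log n)^6 / 11.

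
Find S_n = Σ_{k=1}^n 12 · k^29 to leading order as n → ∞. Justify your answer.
S_n ~ 2 · n^30 / 5

By integral comparison (Euler-Maclaurin), Σ_{k=1}^n 12 · k^29 = 12 · ∫_0^n x^29 dx + O(n^29) = 12 · n^30/30 = 2 · n^30 / 5 + O(n^29). (Equivalently, Faulhaber's formula gives the same leading term.)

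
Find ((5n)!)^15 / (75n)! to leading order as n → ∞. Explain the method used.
((5n)!)^15/(75n)! ~ ((2π·5n)^(14/2) / sqrt(15)) · 15^(−15·5n)  →  0

Write N = 5n. Stirling: N! ~ sqrt(2π N)(N/e)^N and (15N)! ~ sqrt(2π·15N)·(15N/e)^(15N).
  (N!)^15/(15N)! ~ (2π N)^(15/2) (N/e)^(15N) / [sqrt(2π·15N) (15N/e)^(15N)]
     = (2π N)^(15/2) / sqrt(2π·15N) · (N/(15N))^(15N)
     = (2π N)^((15−1)/2) / sqrt(15) · 15^(−15N).
Since 15^15 > 1, the factor 15^(−15N) decays exponentially, so the ratio → 0. Substituting N = 5n gives the stated form.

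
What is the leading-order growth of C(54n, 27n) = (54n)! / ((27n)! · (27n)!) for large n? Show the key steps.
C(54n, 27n) ~ (4)^(27n) · sqrt(1/(π·27n))

Write N = 27n. Apply Stirling to each factorial:
  (2N)! ~ sqrt(2π·2N) · (2N/e)^(2N),
  N! ~ sqrt(2π N) · (N/e)^N,
  (1N)! ~ sqrt(2π·1N) · (1N/e)^(1N).
The exponential factors combine to (2N)^(2N) / (N^N · (1N)^(1N)) = 2^(2N)/1^(1N) = (2^2/1^1)^N = (4)^N.
The square-root prefactors combine to sqrt(2π·2N) / (sqrt(2π N)·sqrt(2π·1N)) = sqrt(2 / (2π·1·N)) = sqrt(1/(π·27n)).
Substituting N = 27n: C(54n, 27n) ~ (4)^(27n) · sqrt(1/(π·27n)).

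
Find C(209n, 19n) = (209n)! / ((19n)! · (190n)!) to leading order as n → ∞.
C(209n, 19n) ~ (285311670611/10000000000)^(19n) · sqrt(11/(20π·19n))

Write N = 19n. Apply Stirling to each factorial:
  (11N)! ~ sqrt(2π·11N) · (11N/e)^(11N),
  N! ~ sqrt(2π N) · (N/e)^N,
  (10N)! ~ sqrt(2π·10N) · (10N/e)^(10N).
The exponential factors combine to (11N)^(11N) / (N^N · (10N)^(10N)) = 11^(11N)/10^(10N) = (11^11/10^10)^N = (285311670611/10000000000)^N.
The square-root prefactors combine to sqrt(2π·11N) / (sqrt(2π N)·sqrt(2π·10N)) = sqrt(11 / (2π·10·N)) = sqrt(11/(20π·19n)).
Substituting N = 19n: C(209n, 19n) ~ (285311670611/10000000000)^(19n) · sqrt(11/(20π·19n)).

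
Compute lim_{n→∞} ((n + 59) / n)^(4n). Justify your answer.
lim = e^236

Rewrite as (1 + 59/n)^(4n). By the standard limit (1 + x/n)^n → e^x, we have (1 + 59/n)^n → e^59, and raising to the 4th power gives e^236.
More precisely, ln[(1 + 59/n)^(4n)] = 4n · ln(1 + 59/n) = 4n · (59/n + O(1/n^2)) = 236 + O(1/n) → 236.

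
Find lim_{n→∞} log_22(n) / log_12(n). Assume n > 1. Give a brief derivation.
lim = ln(12) / ln(22) = log_22(12)

Change of base: log_22(n) = ln n / ln 22 and log_12(n) = ln n / ln 12. The ratio is (ln n / ln 22) · (ln 12 / ln n) = ln 12 / ln 22, a constant independent of n. So the limit is ln 12 / ln 22 = log_22(12).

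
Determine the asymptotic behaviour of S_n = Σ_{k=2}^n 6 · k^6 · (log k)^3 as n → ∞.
S_n ~ 6 · n^7 · (log n)^3 / 7

By integral comparison, S_n = ∫_1^n 6 · x^6 · (log x)^3 dx + O(n^6 · (log n)^3). For the integral, the leading term of ∫_1^n x^6 (log x)^3 dx is n^7/7 · (log n)^3 (by repeated integration by parts; each step lowers the log-exponent and produces a relatively O(1/log n) correction). Hence S_n ~ 6 · n^7 · (log n)^3 / 7.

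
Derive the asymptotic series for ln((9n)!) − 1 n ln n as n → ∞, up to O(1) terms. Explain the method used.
ln((9n)!) − 1 n ln n = 8 n ln n + 9(ln 9 − 1) n + (1/2) ln(2π·9n) + O(1/n)

Stirling: ln((9n)!) = 9n ln(9n) − 9n + (1/2) ln(2π·9n) + O(1/n).
Expand 9n ln(9n) = 9n (ln n + ln 9) = 9n ln n + 9n ln 9.
Subtract 1n ln n: leading term is (9 − 1) n ln n = 8 n ln n. The next term is 9n ln 9 − 9n = 9(ln 9 − 1) n. Then the (1/2) ln(2π·9n) correction.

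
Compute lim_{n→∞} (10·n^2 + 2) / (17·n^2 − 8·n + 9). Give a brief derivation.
lim = 10/17

For large n the leading n^2 terms dominate both numerator and denominator. Dividing top and bottom by n^2, every other term tends to 0, leaving 10/17.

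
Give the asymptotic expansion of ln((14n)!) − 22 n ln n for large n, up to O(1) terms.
ln((14n)!) − 22 n ln n = −8 n ln n + 14(ln 14 − 1) n + (1/2) ln(2π·14n) + O(1/n)

Stirling: ln((14n)!) = 14n ln(14n) − 14n + (1/2) ln(2π·14n) + O(1/n).
Expand 14n ln(14n) = 14n (ln n + ln 14) = 14n ln n + 14n ln 14.
Subtract 22n ln n: leading term is (14 − 22) n ln n = −8 n ln n. The next term is 14n ln 14 − 14n = 14(ln 14 − 1) n. Then the (1/2) ln(2π·14n) correction.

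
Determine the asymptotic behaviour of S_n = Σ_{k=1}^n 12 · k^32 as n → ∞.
S_n ~ 4 · n^33 / 11

By integral comparison (Euler-Maclaurin), Σ_{k=1}^n 12 · k^32 = 12 · ∫_0^n x^32 dx + O(n^32) = 12 · n^33/33 = 4 · n^33 / 11 + O(n^32). (Equivalently, Faulhaber's formula gives the same leading term.)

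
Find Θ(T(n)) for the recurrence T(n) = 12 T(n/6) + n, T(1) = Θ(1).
T(n) = Θ(n^(log_6 12))

Master theorem: compare f(n) = n to n^(log_6 12) where log_6 12 ≈ 1.387. Since 1 < log_6 12, we have f(n) = O(n^(log_6 12 − ε)) for some ε > 0 — Case 1. Hence T(n) = Θ(n^(log_6 12)).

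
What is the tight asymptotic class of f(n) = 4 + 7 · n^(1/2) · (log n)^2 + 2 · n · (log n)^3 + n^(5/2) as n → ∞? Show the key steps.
f(n) ∈ Θ(n^(5/2))

Compare the terms by growth order. For large n, n^a · (log n)^b dominates n^a' · (log n)^b' iff a > a', or (a = a' and b > b'). Ranking the 4 terms shows the dominant one is n^(5/2). Hence f(n) ∈ Θ(n^(5/2)).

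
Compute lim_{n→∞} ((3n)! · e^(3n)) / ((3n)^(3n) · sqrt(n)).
lim = sqrt(2π·3)

Stirling: (3n)! ~ sqrt(2π·3n) · (3n/e)^(3n). Hence
  (3n)! · e^(3n) / (3n)^(3n) ~ sqrt(2π·3n).
Dividing by sqrt(n): sqrt(2π·3n) / sqrt(n) = sqrt(2π·3) · n^((1−1)/2), so the limit is sqrt(2π·3).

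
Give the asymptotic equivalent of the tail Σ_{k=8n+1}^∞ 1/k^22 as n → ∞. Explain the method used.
Σ_{k>8n} 1/k^22 ~ 1/(21 · (8n)^21)

Compare to the integral: ∫_{8n}^∞ x^(−22) dx = [−x^(−21)/21]_{8n}^∞ = 1/((22−1)·(8n)^21). Euler-Maclaurin then gives
  Σ_{k>8n} 1/k^22 = ∫_{8n}^∞ dx/x^22 − 1/(2·(8n)^22) + O(1/(8n)^23).
(Equivalently this is ζ(22) − Σ_{k≤8n} 1/k^22.)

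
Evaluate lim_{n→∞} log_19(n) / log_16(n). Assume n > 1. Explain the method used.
lim = ln(16) / ln(19) = log_19(16)

Change of base: log_19(n) = ln n / ln 19 and log_16(n) = ln n / ln 16. The ratio is (ln n / ln 19) · (ln 16 / ln n) = ln 16 / ln 19, a constant independent of n. So the limit is ln 16 / ln 19 = log_19(16).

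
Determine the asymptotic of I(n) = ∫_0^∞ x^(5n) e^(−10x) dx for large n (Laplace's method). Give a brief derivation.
I(n) ~ (sqrt(2π·5n) / 10) · (5n/(10e))^(5n)

Write the integrand as exp(5n ln x − 10x) and set f(x) = 5n ln x − 10x. Then f'(x) = 5n/x − 10 = 0 at x* = 5n/10, and f''(x*) = −5n/x*^2 = −10^2/(5n). Laplace's method (interior maximum) gives
  I(n) ~ e^(f(x*)) · sqrt(2π / |f''(x*)|)
        = exp(5n ln(5n/10) − 5n) · sqrt(2π · 5n / 10^2)
        = (5n/10)^(5n) e^(−5n) · sqrt(2π·5n) / 10
        = (sqrt(2π·5n) / 10) · (5n/(10e))^(5n).
This matches Γ(5n+1)/10^(5n+1) with Stirling applied to Γ.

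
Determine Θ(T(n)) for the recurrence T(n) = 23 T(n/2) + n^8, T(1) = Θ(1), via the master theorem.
T(n) = Θ(n^8)

log_2 23 ≈ 4.524. f(n) = n^8 dominates n^(log_2 23) since 8 > 4.524, and the regularity condition a·f(n/b) = 23·(n/2)^8 = (23/256)·n^8 ≤ c·f(n) holds with c = 23/256 ≈ 0.0898 < 1. So this is Case 3: T(n) = Θ(f(n)) = Θ(n^8).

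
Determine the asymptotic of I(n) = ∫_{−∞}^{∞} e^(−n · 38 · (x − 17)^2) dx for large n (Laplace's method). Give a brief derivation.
I(n) = sqrt(π/(38n))

Here φ(x) = 38 · (x − 17)^2 has its unique minimum at x* = 17 with φ(x*) = 0 and φ''(x*) = 76. Laplace's method gives
  I(n) ~ e^(−n φ(x*)) · sqrt(2π / (n · φ''(x*))) = sqrt(2π / (76n)) = sqrt(π/(38n)).
This is exact: substituting u = (x − 17)·sqrt(38n) gives I(n) = (1/sqrt(38n)) ∫_{−∞}^{∞} e^(−u^2) du = sqrt(π/(38n)).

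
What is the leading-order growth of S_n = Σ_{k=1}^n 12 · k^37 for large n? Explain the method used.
S_n ~ 6 · n^38 / 19

By integral comparison (Euler-Maclaurin), Σ_{k=1}^n 12 · k^37 = 12 · ∫_0^n x^37 dx + O(n^37) = 12 · n^38/38 = 6 · n^38 / 19 + O(n^37). (Equivalently, Faulhaber's formula gives the same leading term.)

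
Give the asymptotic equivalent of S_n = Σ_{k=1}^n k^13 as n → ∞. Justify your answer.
S_n ~ n^14 / 14

By integral comparison (Euler-Maclaurin), Σ_{k=1}^n k^13 = ∫_0^n x^13 dx + O(n^13) = n^14/14 + O(n^13). (Equivalently, Faulhaber's formula gives the same leading term.)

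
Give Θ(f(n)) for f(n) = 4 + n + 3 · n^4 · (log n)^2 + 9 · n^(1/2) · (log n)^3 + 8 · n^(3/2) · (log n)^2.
f(n) ∈ Θ(n^4 · (log n)^2)

Compare the terms by growth order. For large n, n^a · (log n)^b dominates n^a' · (log n)^b' iff a > a', or (a = a' and b > b'). Ranking the 5 terms shows the dominant one is 3 · n^4 · (log n)^2. Hence f(n) ∈ Θ(n^4 · (log n)^2).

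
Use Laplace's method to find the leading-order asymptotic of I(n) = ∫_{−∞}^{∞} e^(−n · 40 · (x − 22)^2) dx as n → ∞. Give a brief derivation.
I(n) = sqrt(π/(40n))

Here φ(x) = 40 · (x − 22)^2 has its unique minimum at x* = 22 with φ(x*) = 0 and φ''(x*) = 80. Laplace's method gives
  I(n) ~ e^(−n φ(x*)) · sqrt(2π / (n · φ''(x*))) = sqrt(2π / (80n)) = sqrt(π/(40n)).
This is exact: substituting u = (x − 22)·sqrt(40n) gives I(n) = (1/sqrt(40n)) ∫_{−∞}^{∞} e^(−u^2) du = sqrt(π/(40n)).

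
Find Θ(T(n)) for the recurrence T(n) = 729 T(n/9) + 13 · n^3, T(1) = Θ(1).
T(n) = Θ(n^3 log n)

log_9 729 = 3, and f(n) = 13 · n^3 = Θ(n^(log_9 729)). This is Case 2 of the master theorem: T(n) = Θ(f(n) · log n) = Θ(n^3 log n).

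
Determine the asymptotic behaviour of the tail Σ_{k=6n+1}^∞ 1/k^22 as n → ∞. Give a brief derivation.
Σ_{k>6n} 1/k^22 ~ 1/(21 · (6n)^21)

Compare to the integral: ∫_{6n}^∞ x^(−22) dx = [−x^(−21)/21]_{6n}^∞ = 1/((22−1)·(6n)^21). Euler-Maclaurin then gives
  Σ_{k>6n} 1/k^22 = ∫_{6n}^∞ dx/x^22 − 1/(2·(6n)^22) + O(1/(6n)^23).
(Equivalently this is ζ(22) − Σ_{k≤6n} 1/k^22.)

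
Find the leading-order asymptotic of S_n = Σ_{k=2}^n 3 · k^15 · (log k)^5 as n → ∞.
S_n ~ 3 · n^16 · (log n)^5 / 16

By integral comparison, S_n = ∫_1^n 3 · x^15 · (log x)^5 dx + O(n^15 · (log n)^5). For the integral, the leading term of ∫_1^n x^15 (log x)^5 dx is n^16/16 · (log n)^5 (by repeated integration by parts; each step lowers the log-exponent and produces a relatively O(1/log n) correction). Hence S_n ~ 3 · n^16 · (log n)^5 / 16.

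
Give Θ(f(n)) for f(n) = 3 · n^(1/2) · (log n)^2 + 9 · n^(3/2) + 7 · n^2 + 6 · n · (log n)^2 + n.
f(n) ∈ Θ(n^2)

Compare the terms by growth order. For large n, n^a · (log n)^b dominates n^a' · (log n)^b' iff a > a', or (a = a' and b > b'). Ranking the 5 terms shows the dominant one is 7 · n^2. Hence f(n) ∈ Θ(n^2).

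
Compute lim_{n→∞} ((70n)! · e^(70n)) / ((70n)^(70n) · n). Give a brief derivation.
lim = 0

Stirling: (70n)! ~ sqrt(2π·70n) · (70n/e)^(70n). Hence
  (70n)! · e^(70n) / (70n)^(70n) ~ sqrt(2π·70n).
Dividing by n: sqrt(2π·70n) / n = sqrt(2π·70) · n^((1−2)/2), so the expression behaves like sqrt(2π·70) · n^((1−2)/2) → 0.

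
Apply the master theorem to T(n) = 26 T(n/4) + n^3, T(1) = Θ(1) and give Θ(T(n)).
T(n) = Θ(n^3)

log_4 26 ≈ 2.350. f(n) = n^3 dominates n^(log_4 26) since 3 > 2.350, and the regularity condition a·f(n/b) = 26·(n/4)^3 = (26/64)·n^3 ≤ c·f(n) holds with c = 26/64 ≈ 0.406 < 1. So this is Case 3: T(n) = Θ(f(n)) = Θ(n^3).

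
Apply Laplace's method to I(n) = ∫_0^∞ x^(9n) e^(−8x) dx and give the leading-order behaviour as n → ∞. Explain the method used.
I(n) ~ (sqrt(2π·9n) / 8) · (9n/(8e))^(9n)

Write the integrand as exp(9n ln x − 8x) and set f(x) = 9n ln x − 8x. Then f'(x) = 9n/x − 8 = 0 at x* = 9n/8, and f''(x*) = −9n/x*^2 = −8^2/(9n). Laplace's method (interior maximum) gives
  I(n) ~ e^(f(x*)) · sqrt(2π / |f''(x*)|)
        = exp(9n ln(9n/8) − 9n) · sqrt(2π · 9n / 8^2)
        = (9n/8)^(9n) e^(−9n) · sqrt(2π·9n) / 8
        = (sqrt(2π·9n) / 8) · (9n/(8e))^(9n).
This matches Γ(9n+1)/8^(9n+1) with Stirling applied to Γ.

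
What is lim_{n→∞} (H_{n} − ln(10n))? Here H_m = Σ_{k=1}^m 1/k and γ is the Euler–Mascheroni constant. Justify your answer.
lim = −ln 10 + γ

By Euler-Maclaurin, H_m = ln m + γ + O(1/m). So
  H_{n} − ln(10n) = ln(n) + γ − ln(10n) + O(1/n)
                       = ln(1/10) + γ + O(1/n).
Hence the limit is ln(1/10) + γ.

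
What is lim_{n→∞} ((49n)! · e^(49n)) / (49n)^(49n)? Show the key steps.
lim = ∞

Stirling: (49n)! ~ sqrt(2π·49n) · (49n/e)^(49n). Hence
  (49n)! · e^(49n) / (49n)^(49n) ~ sqrt(2π·49n) = sqrt(2π·49) · sqrt(n) → ∞.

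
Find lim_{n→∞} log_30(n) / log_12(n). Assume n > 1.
lim = ln(12) / ln(30) = log_30(12)

Change of base: log_30(n) = ln n / ln 30 and log_12(n) = ln n / ln 12. The ratio is (ln n / ln 30) · (ln 12 / ln n) = ln 12 / ln 30, a constant independent of n. So the limit is ln 12 / ln 30 = log_30(12).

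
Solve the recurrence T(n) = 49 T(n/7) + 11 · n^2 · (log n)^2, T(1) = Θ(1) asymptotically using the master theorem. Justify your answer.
T(n) = Θ(n^2 · (log n)^3)

Here log_7 49 = 2 and f(n) = 11 · n^2 · (log n)^2 = Θ(n^(log_7 49) · (log n)^2). This is the extended Case 2 of the master theorem (f matches the critical exponent up to log factors), giving T(n) = Θ(n^(log_7 49) · (log n)^(2+1)) = Θ(n^2 · (log n)^3).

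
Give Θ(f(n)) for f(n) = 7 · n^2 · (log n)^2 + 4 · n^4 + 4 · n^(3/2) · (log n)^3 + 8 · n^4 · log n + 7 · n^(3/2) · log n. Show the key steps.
f(n) ∈ Θ(n^4 · log n)

Compare the terms by growth order. For large n, n^a · (log n)^b dominates n^a' · (log n)^b' iff a > a', or (a = a' and b > b'). Ranking the 5 terms shows the dominant one is 8 · n^4 · log n. Hence f(n) ∈ Θ(n^4 · log n).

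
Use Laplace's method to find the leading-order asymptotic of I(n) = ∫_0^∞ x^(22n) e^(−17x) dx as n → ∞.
I(n) ~ (sqrt(2π·22n) / 17) · (22n/(17e))^(22n)

Write the integrand as exp(22n ln x − 17x) and set f(x) = 22n ln x − 17x. Then f'(x) = 22n/x − 17 = 0 at x* = 22n/17, and f''(x*) = −22n/x*^2 = −17^2/(22n). Laplace's method (interior maximum) gives
  I(n) ~ e^(f(x*)) · sqrt(2π / |f''(x*)|)
        = exp(22n ln(22n/17) − 22n) · sqrt(2π · 22n / 17^2)
        = (22n/17)^(22n) e^(−22n) · sqrt(2π·22n) / 17
        = (sqrt(2π·22n) / 17) · (22n/(17e))^(22n).
This matches Γ(22n+1)/17^(22n+1) with Stirling applied to Γ.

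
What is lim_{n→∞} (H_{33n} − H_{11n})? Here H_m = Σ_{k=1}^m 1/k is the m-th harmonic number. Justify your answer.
lim = ln(33/11) = ln 3

Euler-Maclaurin gives H_m = ln m + γ + 1/(2m) + O(1/m^2). The γ and O(1/m) terms cancel in the difference:
  H_{33n} − H_{11n} = ln(33n) − ln(11n) + O(1/n) = ln(33/11) + O(1/n).
Hence the limit is ln(33/11) = ln 3.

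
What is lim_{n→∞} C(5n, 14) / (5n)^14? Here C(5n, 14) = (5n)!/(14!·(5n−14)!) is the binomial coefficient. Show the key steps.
lim = 1/14! = 1/87178291200

With N = 5n → ∞: C(N, 14) / N^14 = [N(N−1)…(N−13)] / (14! · N^14) = (1/14!) · 1 · (1 − 1/(5n)) · … · (1 − 13/(5n)). Each factor → 1 as N → ∞, so the limit is 1/14! = 1/87178291200.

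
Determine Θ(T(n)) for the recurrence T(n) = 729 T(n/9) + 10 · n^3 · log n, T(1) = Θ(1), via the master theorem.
T(n) = Θ(n^3 · (log n)^2)

Here log_9 729 = 3 and f(n) = 10 · n^3 · log n = Θ(n^(log_9 729) · (log n)^1). This is the extended Case 2 of the master theorem (f matches the critical exponent up to log factors), giving T(n) = Θ(n^(log_9 729) · (log n)^(1+1)) = Θ(n^3 · (log n)^2).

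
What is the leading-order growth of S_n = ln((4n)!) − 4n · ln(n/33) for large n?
S_n ~ 4n · (ln 132 − 1) + O(ln n)

Stirling: ln((4n)!) = 4n ln(4n) − 4n + O(ln n).
  S_n = 4n ln(4n) − 4n − 4n ln(n/33) + O(ln n)
      = 4n ln(4n) − 4n ln n + 4n ln 33 − 4n + O(ln n)
      = 4n ln 4 + 4n ln 33 − 4n + O(ln n)
      = 4n (ln 132 − 1) + O(ln n).
Numerically ln(132) − 1 ≈ 3.8828.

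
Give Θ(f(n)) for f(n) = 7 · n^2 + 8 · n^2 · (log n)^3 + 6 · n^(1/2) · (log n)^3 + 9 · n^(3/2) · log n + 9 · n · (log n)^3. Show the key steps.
f(n) ∈ Θ(n^2 · (log n)^3)

Compare the terms by growth order. For large n, n^a · (log n)^b dominates n^a' · (log n)^b' iff a > a', or (a = a' and b > b'). Ranking the 5 terms shows the dominant one is 8 · n^2 · (log n)^3. Hence f(n) ∈ Θ(n^2 · (log n)^3).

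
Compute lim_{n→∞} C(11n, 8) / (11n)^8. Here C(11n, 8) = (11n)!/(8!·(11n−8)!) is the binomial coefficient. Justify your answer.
lim = 1/8! = 1/40320

With N = 11n → ∞: C(N, 8) / N^8 = [N(N−1)…(N−7)] / (8! · N^8) = (1/8!) · 1 · (1 − 1/(11n)) · … · (1 − 7/(11n)). Each factor → 1 as N → ∞, so the limit is 1/8! = 1/40320.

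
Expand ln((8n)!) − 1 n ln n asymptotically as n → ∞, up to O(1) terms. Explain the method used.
ln((8n)!) − 1 n ln n = 7 n ln n + 8(ln 8 − 1) n + (1/2) ln(2π·8n) + O(1/n)

Stirling: ln((8n)!) = 8n ln(8n) − 8n + (1/2) ln(2π·8n) + O(1/n).
Expand 8n ln(8n) = 8n (ln n + ln 8) = 8n ln n + 8n ln 8.
Subtract 1n ln n: leading term is (8 − 1) n ln n = 7 n ln n. The next term is 8n ln 8 − 8n = 8(ln 8 − 1) n. Then the (1/2) ln(2π·8n) correction.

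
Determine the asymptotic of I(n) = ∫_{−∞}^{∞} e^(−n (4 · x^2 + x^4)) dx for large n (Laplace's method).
I(n) ~ sqrt(π/(4n))

φ(x) = 4 · x^2 + x^4 has its unique global minimum at x* = 0 (since φ'(x) = 8x + 4x^3 = 0 only at x = 0 for real x with both coefficients positive, and φ → ∞ as |x| → ∞). At x* = 0, φ(0) = 0 and φ''(0) = 8. Laplace's method then gives
  I(n) ~ sqrt(2π / (n · φ''(0))) · e^(−n φ(0)) = sqrt(2π / (8n)) = sqrt(π/(4n)).
The x^4 term contributes only at subleading order (an O(1/n) relative correction).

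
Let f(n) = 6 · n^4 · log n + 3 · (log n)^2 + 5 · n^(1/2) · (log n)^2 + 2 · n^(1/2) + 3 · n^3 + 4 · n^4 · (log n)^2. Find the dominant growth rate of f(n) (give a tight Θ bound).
f(n) ∈ Θ(n^4 · (log n)^2)

Compare the terms by growth order. For large n, n^a · (log n)^b dominates n^a' · (log n)^b' iff a > a', or (a = a' and b > b'). Ranking the 6 terms shows the dominant one is 4 · n^4 · (log n)^2. Hence f(n) ∈ Θ(n^4 · (log n)^2).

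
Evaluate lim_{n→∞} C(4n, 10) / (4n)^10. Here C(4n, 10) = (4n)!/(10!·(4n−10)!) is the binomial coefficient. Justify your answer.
lim = 1/10! = 1/3628800

With N = 4n → ∞: C(N, 10) / N^10 = [N(N−1)…(N−9)] / (10! · N^10) = (1/10!) · 1 · (1 − 1/(4n)) · … · (1 − 9/(4n)). Each factor → 1 as N → ∞, so the limit is 1/10! = 1/3628800.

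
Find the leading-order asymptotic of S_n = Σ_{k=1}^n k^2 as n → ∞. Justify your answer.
S_n ~ n^3 / 3

By integral comparison (Euler-Maclaurin), Σ_{k=1}^n k^2 = ∫_0^n x^2 dx + O(n^2) = n^3/3 + O(n^2). (Equivalently, Faulhaber's formula gives the same leading term.)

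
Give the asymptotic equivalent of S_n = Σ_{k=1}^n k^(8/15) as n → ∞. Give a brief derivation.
S_n ~ (15/23) · n^(23/15)

Integral comparison: Σ_{k=1}^n k^(8/15) = ∫_0^n x^(8/15) dx + O(n^(8/15)). The integral is n^(1 + 8/15) / (1 + 8/15) = n^((8+15)/15) / ((8+15)/15) = (15/23) · n^(23/15).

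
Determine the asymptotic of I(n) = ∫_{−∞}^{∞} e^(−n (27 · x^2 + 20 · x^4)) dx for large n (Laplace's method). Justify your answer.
I(n) ~ sqrt(π/(27n))

φ(x) = 27 · x^2 + 20 · x^4 has its unique global minimum at x* = 0 (since φ'(x) = 54x + 80x^3 = 0 only at x = 0 for real x with both coefficients positive, and φ → ∞ as |x| → ∞). At x* = 0, φ(0) = 0 and φ''(0) = 54. Laplace's method then gives
  I(n) ~ sqrt(2π / (n · φ''(0))) · e^(−n φ(0)) = sqrt(2π / (54n)) = sqrt(π/(27n)).
The 20 · x^4 term contributes only at subleading order (an O(1/n) relative correction).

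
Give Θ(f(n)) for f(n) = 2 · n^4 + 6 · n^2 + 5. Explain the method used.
f(n) ∈ Θ(n^4)

Compare the terms by growth order. For large n, n^a · (log n)^b dominates n^a' · (log n)^b' iff a > a', or (a = a' and b > b'). Ranking the 3 terms shows the dominant one is 2 · n^4. Hence f(n) ∈ Θ(n^4).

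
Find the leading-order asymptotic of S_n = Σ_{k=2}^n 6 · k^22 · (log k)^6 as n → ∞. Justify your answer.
S_n ~ 6 · n^23 · (log n)^6 / 23

By integral comparison, S_n = ∫_1^n 6 · x^22 · (log x)^6 dx + O(n^22 · (log n)^6). For the integral, the leading term of ∫_1^n x^22 (log x)^6 dx is n^23/23 · (log n)^6 (by repeated integration by parts; each step lowers the log-exponent and produces a relatively O(1/log n) correction). Hence S_n ~ 6 · n^23 · (log n)^6 / 23.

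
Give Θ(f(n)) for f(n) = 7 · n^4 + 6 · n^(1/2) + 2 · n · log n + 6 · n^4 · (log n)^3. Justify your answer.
f(n) ∈ Θ(n^4 · (log n)^3)

Compare the terms by growth order. For large n, n^a · (log n)^b dominates n^a' · (log n)^b' iff a > a', or (a = a' and b > b'). Ranking the 4 terms shows the dominant one is 6 · n^4 · (log n)^3. Hence f(n) ∈ Θ(n^4 · (log n)^3).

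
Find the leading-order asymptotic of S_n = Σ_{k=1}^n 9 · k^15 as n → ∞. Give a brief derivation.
S_n ~ 9 · n^16 / 16

By integral comparison (Euler-Maclaurin), Σ_{k=1}^n 9 · k^15 = 9 · ∫_0^n x^15 dx + O(n^15) = 9 · n^16/16 + O(n^15). (Equivalently, Faulhaber's formula gives the same leading term.)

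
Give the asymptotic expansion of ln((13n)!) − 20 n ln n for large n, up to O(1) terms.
ln((13n)!) − 20 n ln n = −7 n ln n + 13(ln 13 − 1) n + (1/2) ln(2π·13n) + O(1/n)

Stirling: ln((13n)!) = 13n ln(13n) − 13n + (1/2) ln(2π·13n) + O(1/n).
Expand 13n ln(13n) = 13n (ln n + ln 13) = 13n ln n + 13n ln 13.
Subtract 20n ln n: leading term is (13 − 20) n ln n = −7 n ln n. The next term is 13n ln 13 − 13n = 13(ln 13 − 1) n. Then the (1/2) ln(2π·13n) correction.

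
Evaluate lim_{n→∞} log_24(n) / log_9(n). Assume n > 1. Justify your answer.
lim = ln(9) / ln(24) = log_24(9)

Change of base: log_24(n) = ln n / ln 24 and log_9(n) = ln n / ln 9. The ratio is (ln n / ln 24) · (ln 9 / ln n) = ln 9 / ln 24, a constant independent of n. So the limit is ln 9 / ln 24 = log_24(9).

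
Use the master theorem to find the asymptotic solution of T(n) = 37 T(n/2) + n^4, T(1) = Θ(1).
T(n) = Θ(n^(log_2 37))

Master theorem: compare f(n) = n^4 to n^(log_2 37) where log_2 37 ≈ 5.209. Since 4 < log_2 37, we have f(n) = O(n^(log_2 37 − ε)) for some ε > 0 — Case 1. Hence T(n) = Θ(n^(log_2 37)).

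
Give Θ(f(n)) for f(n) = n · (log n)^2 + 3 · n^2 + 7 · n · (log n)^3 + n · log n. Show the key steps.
f(n) ∈ Θ(n^2)

Compare the terms by growth order. For large n, n^a · (log n)^b dominates n^a' · (log n)^b' iff a > a', or (a = a' and b > b'). Ranking the 4 terms shows the dominant one is 3 · n^2. Hence f(n) ∈ Θ(n^2).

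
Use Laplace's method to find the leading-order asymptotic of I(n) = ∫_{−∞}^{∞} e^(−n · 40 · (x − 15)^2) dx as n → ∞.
I(n) = sqrt(π/(40n))

Here φ(x) = 40 · (x − 15)^2 has its unique minimum at x* = 15 with φ(x*) = 0 and φ''(x*) = 80. Laplace's method gives
  I(n) ~ e^(−n φ(x*)) · sqrt(2π / (n · φ''(x*))) = sqrt(2π / (80n)) = sqrt(π/(40n)).
This is exact: substituting u = (x − 15)·sqrt(40n) gives I(n) = (1/sqrt(40n)) ∫_{−∞}^{∞} e^(−u^2) du = sqrt(π/(40n)).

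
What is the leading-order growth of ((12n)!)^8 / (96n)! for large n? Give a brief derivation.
((12n)!)^8/(96n)! ~ ((2π·12n)^(7/2) / sqrt(8)) · 8^(−8·12n)  →  0

Write N = 12n. Stirling: N! ~ sqrt(2π N)(N/e)^N and (8N)! ~ sqrt(2π·8N)·(8N/e)^(8N).
  (N!)^8/(8N)! ~ (2π N)^(8/2) (N/e)^(8N) / [sqrt(2π·8N) (8N/e)^(8N)]
     = (2π N)^(8/2) / sqrt(2π·8N) · (N/(8N))^(8N)
     = (2π N)^((8−1)/2) / sqrt(8) · 8^(−8N).
Since 8^8 > 1, the factor 8^(−8N) decays exponentially, so the ratio → 0. Substituting N = 12n gives the stated form.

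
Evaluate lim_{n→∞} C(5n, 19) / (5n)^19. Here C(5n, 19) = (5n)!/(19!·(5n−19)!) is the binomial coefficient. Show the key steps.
lim = 1/19! = 1/121645100408832000

With N = 5n → ∞: C(N, 19) / N^19 = [N(N−1)…(N−18)] / (19! · N^19) = (1/19!) · 1 · (1 − 1/(5n)) · … · (1 − 18/(5n)). Each factor → 1 as N → ∞, so the limit is 1/19! = 1/121645100408832000.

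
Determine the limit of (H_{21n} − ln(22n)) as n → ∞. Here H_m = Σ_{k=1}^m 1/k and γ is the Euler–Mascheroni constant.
lim = ln(21/22) + γ

By Euler-Maclaurin, H_m = ln m + γ + O(1/m). So
  H_{21n} − ln(22n) = ln(21n) + γ − ln(22n) + O(1/n)
                       = ln(21/22) + γ + O(1/n).
Hence the limit is ln(21/22) + γ.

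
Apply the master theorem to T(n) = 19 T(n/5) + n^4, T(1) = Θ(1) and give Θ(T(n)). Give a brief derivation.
T(n) = Θ(n^4)

log_5 19 ≈ 1.829. f(n) = n^4 dominates n^(log_5 19) since 4 > 1.829, and the regularity condition a·f(n/b) = 19·(n/5)^4 = (19/625)·n^4 ≤ c·f(n) holds with c = 19/625 ≈ 0.0304 < 1. So this is Case 3: T(n) = Θ(f(n)) = Θ(n^4).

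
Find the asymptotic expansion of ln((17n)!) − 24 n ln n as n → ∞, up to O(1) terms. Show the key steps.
ln((17n)!) − 24 n ln n = −7 n ln n + 17(ln 17 − 1) n + (1/2) ln(2π·17n) + O(1/n)

Stirling: ln((17n)!) = 17n ln(17n) − 17n + (1/2) ln(2π·17n) + O(1/n).
Expand 17n ln(17n) = 17n (ln n + ln 17) = 17n ln n + 17n ln 17.
Subtract 24n ln n: leading term is (17 − 24) n ln n = −7 n ln n. The next term is 17n ln 17 − 17n = 17(ln 17 − 1) n. Then the (1/2) ln(2π·17n) correction.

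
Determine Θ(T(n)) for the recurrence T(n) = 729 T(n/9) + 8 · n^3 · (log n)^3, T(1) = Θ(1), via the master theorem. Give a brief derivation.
T(n) = Θ(n^3 · (log n)^4)

Here log_9 729 = 3 and f(n) = 8 · n^3 · (log n)^3 = Θ(n^(log_9 729) · (log n)^3). This is the extended Case 2 of the master theorem (f matches the critical exponent up to log factors), giving T(n) = Θ(n^(log_9 729) · (log n)^(3+1)) = Θ(n^3 · (log n)^4).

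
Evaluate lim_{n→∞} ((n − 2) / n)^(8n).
lim = e^(−16)

Rewrite as (1 − 2/n)^(8n). By the standard limit (1 + x/n)^n → e^x, we have (1 − 2/n)^n → e^(−2), and raising to the 8th power gives e^(−16).
More precisely, ln[(1 − 2/n)^(8n)] = 8n · ln(1 − 2/n) = 8n · (-2/n + O(1/n^2)) = -16 + O(1/n) → -16.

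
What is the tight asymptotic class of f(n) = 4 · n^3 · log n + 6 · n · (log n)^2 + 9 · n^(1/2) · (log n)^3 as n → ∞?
f(n) ∈ Θ(n^3 · log n)

Compare the terms by growth order. For large n, n^a · (log n)^b dominates n^a' · (log n)^b' iff a > a', or (a = a' and b > b'). Ranking the 3 terms shows the dominant one is 4 · n^3 · log n. Hence f(n) ∈ Θ(n^3 · log n).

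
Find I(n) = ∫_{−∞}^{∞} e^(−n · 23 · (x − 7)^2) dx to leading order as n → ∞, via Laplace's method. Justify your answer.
I(n) = sqrt(π/(23n))

Here φ(x) = 23 · (x − 7)^2 has its unique minimum at x* = 7 with φ(x*) = 0 and φ''(x*) = 46. Laplace's method gives
  I(n) ~ e^(−n φ(x*)) · sqrt(2π / (n · φ''(x*))) = sqrt(2π / (46n)) = sqrt(π/(23n)).
This is exact: substituting u = (x − 7)·sqrt(23n) gives I(n) = (1/sqrt(23n)) ∫_{−∞}^{∞} e^(−u^2) du = sqrt(π/(23n)).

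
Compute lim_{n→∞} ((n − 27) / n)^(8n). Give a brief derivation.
lim = e^(−216)

Rewrite as (1 − 27/n)^(8n). By the standard limit (1 + x/n)^n → e^x, we have (1 − 27/n)^n → e^(−27), and raising to the 8th power gives e^(−216).
More precisely, ln[(1 − 27/n)^(8n)] = 8n · ln(1 − 27/n) = 8n · (-27/n + O(1/n^2)) = -216 + O(1/n) → -216.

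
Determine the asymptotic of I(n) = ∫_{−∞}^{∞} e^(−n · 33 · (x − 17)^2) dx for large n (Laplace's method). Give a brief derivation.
I(n) = sqrt(π/(33n))

Here φ(x) = 33 · (x − 17)^2 has its unique minimum at x* = 17 with φ(x*) = 0 and φ''(x*) = 66. Laplace's method gives
  I(n) ~ e^(−n φ(x*)) · sqrt(2π / (n · φ''(x*))) = sqrt(2π / (66n)) = sqrt(π/(33n)).
This is exact: substituting u = (x − 17)·sqrt(33n) gives I(n) = (1/sqrt(33n)) ∫_{−∞}^{∞} e^(−u^2) du = sqrt(π/(33n)).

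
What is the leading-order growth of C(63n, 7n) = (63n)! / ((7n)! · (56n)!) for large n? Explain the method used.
C(63n, 7n) ~ (387420489/16777216)^(7n) · sqrt(9/(16π·7n))

Write N = 7n. Apply Stirling to each factorial:
  (9N)! ~ sqrt(2π·9N) · (9N/e)^(9N),
  N! ~ sqrt(2π N) · (N/e)^N,
  (8N)! ~ sqrt(2π·8N) · (8N/e)^(8N).
The exponential factors combine to (9N)^(9N) / (N^N · (8N)^(8N)) = 9^(9N)/8^(8N) = (9^9/8^8)^N = (387420489/16777216)^N.
The square-root prefactors combine to sqrt(2π·9N) / (sqrt(2π N)·sqrt(2π·8N)) = sqrt(9 / (2π·8·N)) = sqrt(9/(16π·7n)).
Substituting N = 7n: C(63n, 7n) ~ (387420489/16777216)^(7n) · sqrt(9/(16π·7n)).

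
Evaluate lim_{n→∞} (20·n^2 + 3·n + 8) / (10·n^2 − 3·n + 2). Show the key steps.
lim = 20/10 = 2

For large n the leading n^2 terms dominate both numerator and denominator. Dividing top and bottom by n^2, every other term tends to 0, leaving 20/10 = 2.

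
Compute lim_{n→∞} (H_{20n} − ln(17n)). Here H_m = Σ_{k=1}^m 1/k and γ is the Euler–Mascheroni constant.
lim = ln(20/17) + γ

By Euler-Maclaurin, H_m = ln m + γ + O(1/m). So
  H_{20n} − ln(17n) = ln(20n) + γ − ln(17n) + O(1/n)
                       = ln(20/17) + γ + O(1/n).
Hence the limit is ln(20/17) + γ.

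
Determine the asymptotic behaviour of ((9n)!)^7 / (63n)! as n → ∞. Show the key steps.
((9n)!)^7/(63n)! ~ ((2π·9n)^(6/2) / sqrt(7)) · 7^(−7·9n)  →  0

Write N = 9n. Stirling: N! ~ sqrt(2π N)(N/e)^N and (7N)! ~ sqrt(2π·7N)·(7N/e)^(7N).
  (N!)^7/(7N)! ~ (2π N)^(7/2) (N/e)^(7N) / [sqrt(2π·7N) (7N/e)^(7N)]
     = (2π N)^(7/2) / sqrt(2π·7N) · (N/(7N))^(7N)
     = (2π N)^((7−1)/2) / sqrt(7) · 7^(−7N).
Since 7^7 > 1, the factor 7^(−7N) decays exponentially, so the ratio → 0. Substituting N = 9n gives the stated form.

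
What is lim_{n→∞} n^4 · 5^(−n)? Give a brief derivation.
lim = 0

Exponentials with base > 1 dominate every fixed polynomial: for any fixed c, n^c / 5^n → 0 as n → ∞ (e.g. by the ratio test, or by writing 5^n = e^(n ln 5) and noting e^(n ln 5) / n^c → ∞). Hence n^4 · 5^(−n) = n^4 / 5^n → 0.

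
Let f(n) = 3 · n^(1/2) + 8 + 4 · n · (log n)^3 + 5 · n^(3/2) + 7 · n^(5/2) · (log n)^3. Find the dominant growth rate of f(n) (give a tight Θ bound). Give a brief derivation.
f(n) ∈ Θ(n^(5/2) · (log n)^3)

Compare the terms by growth order. For large n, n^a · (log n)^b dominates n^a' · (log n)^b' iff a > a', or (a = a' and b > b'). Ranking the 5 terms shows the dominant one is 7 · n^(5/2) · (log n)^3. Hence f(n) ∈ Θ(n^(5/2) · (log n)^3).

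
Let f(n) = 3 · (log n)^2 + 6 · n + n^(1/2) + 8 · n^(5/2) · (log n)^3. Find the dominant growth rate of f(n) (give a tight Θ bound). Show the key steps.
f(n) ∈ Θ(n^(5/2) · (log n)^3)

Compare the terms by growth order. For large n, n^a · (log n)^b dominates n^a' · (log n)^b' iff a > a', or (a = a' and b > b'). Ranking the 4 terms shows the dominant one is 8 · n^(5/2) · (log n)^3. Hence f(n) ∈ Θ(n^(5/2) · (log n)^3).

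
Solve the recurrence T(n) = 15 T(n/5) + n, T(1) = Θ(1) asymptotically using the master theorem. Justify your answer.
T(n) = Θ(n^(log_5 15))

Master theorem: compare f(n) = n to n^(log_5 15) where log_5 15 ≈ 1.683. Since 1 < log_5 15, we have f(n) = O(n^(log_5 15 − ε)) for some ε > 0 — Case 1. Hence T(n) = Θ(n^(log_5 15)).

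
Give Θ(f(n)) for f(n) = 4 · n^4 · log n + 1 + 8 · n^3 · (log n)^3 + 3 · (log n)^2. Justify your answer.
f(n) ∈ Θ(n^4 · log n)

Compare the terms by growth order. For large n, n^a · (log n)^b dominates n^a' · (log n)^b' iff a > a', or (a = a' and b > b'). Ranking the 4 terms shows the dominant one is 4 · n^4 · log n. Hence f(n) ∈ Θ(n^4 · log n).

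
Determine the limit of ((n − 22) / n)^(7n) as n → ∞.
lim = e^(−154)

Rewrite as (1 − 22/n)^(7n). By the standard limit (1 + x/n)^n → e^x, we have (1 − 22/n)^n → e^(−22), and raising to the 7th power gives e^(−154).
More precisely, ln[(1 − 22/n)^(7n)] = 7n · ln(1 − 22/n) = 7n · (-22/n + O(1/n^2)) = -154 + O(1/n) → -154.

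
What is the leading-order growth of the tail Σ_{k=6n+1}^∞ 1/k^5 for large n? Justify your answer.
Σ_{k>6n} 1/k^5 ~ 1/(4 · (6n)^4)

Compare to the integral: ∫_{6n}^∞ x^(−5) dx = [−x^(−4)/4]_{6n}^∞ = 1/((5−1)·(6n)^4). Euler-Maclaurin then gives
  Σ_{k>6n} 1/k^5 = ∫_{6n}^∞ dx/x^5 − 1/(2·(6n)^5) + O(1/(6n)^6).
(Equivalently this is ζ(5) − Σ_{k≤6n} 1/k^5.)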